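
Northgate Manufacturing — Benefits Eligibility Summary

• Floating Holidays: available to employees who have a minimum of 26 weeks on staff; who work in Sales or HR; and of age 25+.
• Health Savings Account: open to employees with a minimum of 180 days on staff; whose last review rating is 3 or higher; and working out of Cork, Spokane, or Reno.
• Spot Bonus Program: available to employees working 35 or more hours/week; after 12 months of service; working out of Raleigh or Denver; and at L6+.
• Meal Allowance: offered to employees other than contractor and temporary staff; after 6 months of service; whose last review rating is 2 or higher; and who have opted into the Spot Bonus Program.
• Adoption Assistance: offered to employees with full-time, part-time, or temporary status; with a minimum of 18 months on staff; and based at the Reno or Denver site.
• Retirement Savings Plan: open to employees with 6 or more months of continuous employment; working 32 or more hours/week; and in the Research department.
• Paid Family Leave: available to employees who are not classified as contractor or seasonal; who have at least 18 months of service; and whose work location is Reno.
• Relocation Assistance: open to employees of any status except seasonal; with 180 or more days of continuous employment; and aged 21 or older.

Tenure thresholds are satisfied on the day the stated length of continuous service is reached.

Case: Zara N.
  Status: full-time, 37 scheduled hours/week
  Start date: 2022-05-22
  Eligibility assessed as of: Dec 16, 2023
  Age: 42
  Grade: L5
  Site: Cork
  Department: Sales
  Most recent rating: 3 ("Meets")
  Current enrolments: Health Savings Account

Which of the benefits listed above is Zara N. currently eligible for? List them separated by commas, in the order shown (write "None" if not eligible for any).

Floating Holidays, Health Savings Account, Relocation Assistance

Service from 2022-05-22 to Dec 16, 2023: 573 days.
Floating Holidays — service 573 days ≥ 26 weeks (≈182 days) ✓; dept Sales ✓; age 42 ≥ 25 ✓ → eligible.
Health Savings Account — service 573 days ≥ 180 days ✓; rating 3 ≥ 3 ✓; site Cork ✓ → eligible.
Spot Bonus Program — 37 hrs/wk ≥ 35 ✓; service 573 days ≥ 12 months (≈360 days) ✓; site Cork ✗ (not Raleigh or Denver) → not eligible.
Meal Allowance — status full-time ✓ (not excluded); service 573 days ≥ 6 months (≈180 days) ✓; rating 3 ≥ 2 ✓; not enrolled in Spot Bonus Program ✗ → not eligible.
Adoption Assistance — status full-time ✓; service 573 days ≥ 18 months (≈540 days) ✓; site Cork ✗ (not Reno or Denver) → not eligible.
Retirement Savings Plan — service 573 days ≥ 6 months (≈180 days) ✓; 37 hrs/wk ≥ 32 ✓; dept Sales ✗ → not eligible.
Paid Family Leave — status full-time ✓ (not excluded); service 573 days ≥ 18 months (≈540 days) ✓; site Cork ✗ (not Reno) → not eligible.
Relocation Assistance — status full-time ✓ (not excluded); service 573 days ≥ 180 days ✓; age 42 ≥ 21 ✓ → eligible.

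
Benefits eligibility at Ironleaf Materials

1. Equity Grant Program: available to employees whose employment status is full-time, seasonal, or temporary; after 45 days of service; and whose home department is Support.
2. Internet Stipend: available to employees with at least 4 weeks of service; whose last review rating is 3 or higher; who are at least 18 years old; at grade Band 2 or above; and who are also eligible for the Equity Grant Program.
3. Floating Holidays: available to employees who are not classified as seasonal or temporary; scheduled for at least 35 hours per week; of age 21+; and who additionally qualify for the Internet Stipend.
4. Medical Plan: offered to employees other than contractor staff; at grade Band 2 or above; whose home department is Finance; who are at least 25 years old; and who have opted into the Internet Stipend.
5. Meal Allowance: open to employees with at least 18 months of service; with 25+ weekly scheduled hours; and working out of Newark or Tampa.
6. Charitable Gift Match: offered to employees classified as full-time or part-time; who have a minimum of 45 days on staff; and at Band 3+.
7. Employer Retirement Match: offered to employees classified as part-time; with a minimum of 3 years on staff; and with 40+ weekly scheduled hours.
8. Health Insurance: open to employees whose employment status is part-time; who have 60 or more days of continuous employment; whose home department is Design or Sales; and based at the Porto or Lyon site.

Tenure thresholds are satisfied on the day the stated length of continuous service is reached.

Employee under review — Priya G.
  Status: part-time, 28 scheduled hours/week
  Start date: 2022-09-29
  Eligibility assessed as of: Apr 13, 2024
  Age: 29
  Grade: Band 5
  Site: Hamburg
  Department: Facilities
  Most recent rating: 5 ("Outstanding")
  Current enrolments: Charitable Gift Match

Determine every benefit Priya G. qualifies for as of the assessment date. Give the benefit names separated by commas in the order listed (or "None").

Charitable Gift Match

Service from 2022-09-29 to Apr 13, 2024: 562 days.
Equity Grant Program — status part-time ✗ (requires full-time, seasonal, or temporary) → not eligible.
Internet Stipend — service 562 days ≥ 4 weeks (≈28 days) ✓; rating 5 ≥ 3 ✓; age 29 ≥ 18 ✓; grade Band 5 ≥ Band 2 ✓; not eligible for Equity Grant Program ✗ → not eligible.
Floating Holidays — status part-time ✓ (not excluded); 28 hrs/wk < 35 ✗ → not eligible.
Medical Plan — status part-time ✓ (not excluded); grade Band 5 ≥ Band 2 ✓; dept Facilities ✗ → not eligible.
Meal Allowance — service 562 days ≥ 18 months (≈540 days) ✓; 28 hrs/wk ≥ 25 ✓; site Hamburg ✗ (not Newark or Tampa) → not eligible.
Charitable Gift Match — status part-time ✓; service 562 days ≥ 45 days ✓; grade Band 5 ≥ Band 3 ✓ → eligible.
Employer Retirement Match — status part-time ✓; service 562 days < 3 years (≈1095 days) ✗ → not eligible.
Health Insurance — status part-time ✓; service 562 days ≥ 60 days ✓; dept Facilities ✗ → not eligible.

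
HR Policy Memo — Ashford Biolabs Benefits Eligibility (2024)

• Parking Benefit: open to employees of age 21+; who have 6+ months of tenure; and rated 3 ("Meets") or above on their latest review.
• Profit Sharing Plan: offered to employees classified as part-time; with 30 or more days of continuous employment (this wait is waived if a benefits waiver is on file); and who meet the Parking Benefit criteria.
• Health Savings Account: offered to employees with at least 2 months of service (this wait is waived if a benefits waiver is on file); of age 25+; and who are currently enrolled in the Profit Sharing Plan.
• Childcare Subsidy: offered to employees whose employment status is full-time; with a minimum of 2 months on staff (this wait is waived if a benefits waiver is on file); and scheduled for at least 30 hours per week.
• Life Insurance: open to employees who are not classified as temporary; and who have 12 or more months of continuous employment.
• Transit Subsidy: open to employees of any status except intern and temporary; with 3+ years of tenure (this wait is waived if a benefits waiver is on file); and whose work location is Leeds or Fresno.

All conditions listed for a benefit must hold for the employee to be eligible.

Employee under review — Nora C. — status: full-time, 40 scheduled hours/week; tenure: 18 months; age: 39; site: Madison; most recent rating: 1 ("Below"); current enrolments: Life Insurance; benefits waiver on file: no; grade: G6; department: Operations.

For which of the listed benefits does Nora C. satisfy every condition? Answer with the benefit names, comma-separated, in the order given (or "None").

Childcare Subsidy, Life Insurance

Parking Benefit — age 39 ≥ 21 ✓; service 18 months ≥ 6 months ✓; rating 1 < 3 ✗ → not eligible.
Profit Sharing Plan — status full-time ✗ (requires part-time) → not eligible.
Health Savings Account — no waiver, service 18 months ≥ 2 months ✓; age 39 ≥ 25 ✓; not enrolled in Profit Sharing Plan ✗ → not eligible.
Childcare Subsidy — status full-time ✓; no waiver, service 18 months ≥ 2 months ✓; 40 hrs/wk ≥ 30 ✓ → eligible.
Life Insurance — status full-time ✓ (not excluded); service 18 months ≥ 12 months ✓ → eligible.
Transit Subsidy — status full-time ✓ (not excluded); no waiver, service 18 months < 3 years (≈1095 days) ✗ → not eligible.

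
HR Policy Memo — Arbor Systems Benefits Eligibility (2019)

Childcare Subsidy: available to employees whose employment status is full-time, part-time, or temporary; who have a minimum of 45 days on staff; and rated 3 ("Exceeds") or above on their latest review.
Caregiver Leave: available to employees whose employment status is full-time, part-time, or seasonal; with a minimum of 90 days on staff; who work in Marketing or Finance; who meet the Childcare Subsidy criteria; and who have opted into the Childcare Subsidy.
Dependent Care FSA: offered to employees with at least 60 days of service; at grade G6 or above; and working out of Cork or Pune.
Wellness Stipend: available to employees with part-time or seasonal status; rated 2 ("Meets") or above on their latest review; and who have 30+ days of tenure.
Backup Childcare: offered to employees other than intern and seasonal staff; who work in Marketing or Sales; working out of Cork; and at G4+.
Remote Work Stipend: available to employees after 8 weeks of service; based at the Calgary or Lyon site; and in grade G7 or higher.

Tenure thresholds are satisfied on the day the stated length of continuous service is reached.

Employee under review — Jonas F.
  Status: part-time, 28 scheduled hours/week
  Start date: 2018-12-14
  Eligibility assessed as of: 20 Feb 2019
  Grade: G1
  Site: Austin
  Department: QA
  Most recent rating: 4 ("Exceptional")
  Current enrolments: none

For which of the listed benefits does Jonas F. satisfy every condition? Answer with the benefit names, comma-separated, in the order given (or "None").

Service from 2018-12-14 to 20 Feb 2019: 68 days.
Childcare Subsidy — status part-time ✓; service 68 days ≥ 45 days ✓; rating 4 ≥ 3 ✓ → eligible.
Caregiver Leave — status part-time ✓; service 68 days < 90 days ✗ → not eligible.
Dependent Care FSA — service 68 days ≥ 60 days ✓; grade G1 < G6 ✗ → not eligible.
Wellness Stipend — status part-time ✓; rating 4 ≥ 2 ✓; service 68 days ≥ 30 days ✓ → eligible.
Backup Childcare — status part-time ✓ (not excluded); dept QA ✗ → not eligible.
Remote Work Stipend — service 68 days ≥ 8 weeks (≈56 days) ✓; site Austin ✗ (not Calgary or Lyon) → not eligible.

Childcare Subsidy, Wellness Stipend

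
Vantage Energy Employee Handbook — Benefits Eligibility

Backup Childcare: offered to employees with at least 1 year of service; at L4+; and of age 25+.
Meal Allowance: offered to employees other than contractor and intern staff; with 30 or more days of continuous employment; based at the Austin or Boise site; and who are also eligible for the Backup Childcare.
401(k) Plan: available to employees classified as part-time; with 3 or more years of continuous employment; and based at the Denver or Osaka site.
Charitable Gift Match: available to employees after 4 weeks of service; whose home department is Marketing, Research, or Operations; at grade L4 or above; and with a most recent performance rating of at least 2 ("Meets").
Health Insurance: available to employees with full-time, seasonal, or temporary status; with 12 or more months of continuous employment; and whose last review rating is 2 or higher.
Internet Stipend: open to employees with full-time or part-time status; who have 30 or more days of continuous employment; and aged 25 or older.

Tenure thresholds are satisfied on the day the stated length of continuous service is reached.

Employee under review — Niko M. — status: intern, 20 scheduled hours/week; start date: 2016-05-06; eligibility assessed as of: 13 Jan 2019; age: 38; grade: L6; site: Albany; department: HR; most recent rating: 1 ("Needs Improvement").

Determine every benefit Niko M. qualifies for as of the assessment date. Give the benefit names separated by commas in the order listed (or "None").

Backup Childcare

Service from 2016-05-06 to 13 Jan 2019: 982 days.
Backup Childcare — service 982 days ≥ 1 year (≈365 days) ✓; grade L6 ≥ L4 ✓; age 38 ≥ 25 ✓ → eligible.
Meal Allowance — status intern ✗ (excluded) → not eligible.
401(k) Plan — status intern ✗ (requires part-time) → not eligible.
Charitable Gift Match — service 982 days ≥ 4 weeks (≈28 days) ✓; dept HR ✗ → not eligible.
Health Insurance — status intern ✗ (requires full-time, seasonal, or temporary) → not eligible.
Internet Stipend — status intern ✗ (requires full-time or part-time) → not eligible.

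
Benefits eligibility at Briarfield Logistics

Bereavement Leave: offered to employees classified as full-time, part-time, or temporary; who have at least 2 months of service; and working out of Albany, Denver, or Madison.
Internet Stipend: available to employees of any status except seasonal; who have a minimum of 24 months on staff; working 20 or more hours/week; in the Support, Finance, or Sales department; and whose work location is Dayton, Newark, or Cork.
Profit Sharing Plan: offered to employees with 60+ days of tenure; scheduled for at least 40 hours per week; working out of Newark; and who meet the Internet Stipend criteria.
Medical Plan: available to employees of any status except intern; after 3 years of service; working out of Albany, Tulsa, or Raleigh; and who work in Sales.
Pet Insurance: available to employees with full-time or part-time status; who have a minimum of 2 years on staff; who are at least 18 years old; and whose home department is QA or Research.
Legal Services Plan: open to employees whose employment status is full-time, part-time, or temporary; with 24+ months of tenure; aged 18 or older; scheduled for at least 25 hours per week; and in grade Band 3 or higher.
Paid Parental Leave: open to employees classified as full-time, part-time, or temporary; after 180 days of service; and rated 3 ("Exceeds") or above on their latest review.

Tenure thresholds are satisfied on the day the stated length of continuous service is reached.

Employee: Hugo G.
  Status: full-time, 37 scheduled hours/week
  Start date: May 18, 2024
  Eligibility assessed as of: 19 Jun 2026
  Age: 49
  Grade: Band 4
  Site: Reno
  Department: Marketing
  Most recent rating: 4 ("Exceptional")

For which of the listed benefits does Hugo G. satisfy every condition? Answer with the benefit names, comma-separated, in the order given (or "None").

Service from May 18, 2024 to 19 Jun 2026: 762 days.
Bereavement Leave — status full-time ✓; service 762 days ≥ 2 months (≈60 days) ✓; site Reno ✗ (not Albany, Denver, or Madison) → not eligible.
Internet Stipend — status full-time ✓ (not excluded); service 762 days ≥ 24 months (≈720 days) ✓; 37 hrs/wk ≥ 20 ✓; dept Marketing ✗ → not eligible.
Profit Sharing Plan — service 762 days ≥ 60 days ✓; 37 hrs/wk < 40 ✗ → not eligible.
Medical Plan — status full-time ✓ (not excluded); service 762 days < 3 years (≈1095 days) ✗ → not eligible.
Pet Insurance — status full-time ✓; service 762 days ≥ 2 years (≈730 days) ✓; age 49 ≥ 18 ✓; dept Marketing ✗ → not eligible.
Legal Services Plan — status full-time ✓; service 762 days ≥ 24 months (≈720 days) ✓; age 49 ≥ 18 ✓; 37 hrs/wk ≥ 25 ✓; grade Band 4 ≥ Band 3 ✓ → eligible.
Paid Parental Leave — status full-time ✓; service 762 days ≥ 180 days ✓; rating 4 ≥ 3 ✓ → eligible.

Legal Services Plan, Paid Parental Leave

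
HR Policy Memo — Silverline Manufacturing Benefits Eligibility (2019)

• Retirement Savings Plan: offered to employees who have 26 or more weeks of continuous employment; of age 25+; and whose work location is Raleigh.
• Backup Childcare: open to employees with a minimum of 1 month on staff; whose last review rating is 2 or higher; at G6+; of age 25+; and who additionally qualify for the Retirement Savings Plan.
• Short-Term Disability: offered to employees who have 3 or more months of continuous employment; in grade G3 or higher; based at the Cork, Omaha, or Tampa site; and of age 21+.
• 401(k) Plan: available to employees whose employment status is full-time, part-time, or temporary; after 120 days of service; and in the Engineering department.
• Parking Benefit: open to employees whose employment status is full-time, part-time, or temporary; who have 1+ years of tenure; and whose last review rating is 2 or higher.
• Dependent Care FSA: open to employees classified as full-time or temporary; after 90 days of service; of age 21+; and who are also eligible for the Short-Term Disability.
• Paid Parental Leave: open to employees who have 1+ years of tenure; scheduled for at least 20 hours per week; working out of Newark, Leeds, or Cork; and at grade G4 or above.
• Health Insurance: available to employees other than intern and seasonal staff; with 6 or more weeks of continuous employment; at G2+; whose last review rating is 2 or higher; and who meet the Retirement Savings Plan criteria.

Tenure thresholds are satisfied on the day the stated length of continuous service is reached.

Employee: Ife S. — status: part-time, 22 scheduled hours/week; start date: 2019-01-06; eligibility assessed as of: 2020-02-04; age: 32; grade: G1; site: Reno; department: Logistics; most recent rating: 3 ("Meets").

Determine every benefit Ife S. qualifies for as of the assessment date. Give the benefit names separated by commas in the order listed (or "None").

Service from 2019-01-06 to 2020-02-04: 394 days.
Retirement Savings Plan — service 394 days ≥ 26 weeks (≈182 days) ✓; age 32 ≥ 25 ✓; site Reno ✗ (not Raleigh) → not eligible.
Backup Childcare — service 394 days ≥ 1 month (≈30 days) ✓; rating 3 ≥ 2 ✓; grade G1 < G6 ✗ → not eligible.
Short-Term Disability — service 394 days ≥ 3 months (≈90 days) ✓; grade G1 < G3 ✗ → not eligible.
401(k) Plan — status part-time ✓; service 394 days ≥ 120 days ✓; dept Logistics ✗ → not eligible.
Parking Benefit — status part-time ✓; service 394 days ≥ 1 year (≈365 days) ✓; rating 3 ≥ 2 ✓ → eligible.
Dependent Care FSA — status part-time ✗ (requires full-time or temporary) → not eligible.
Paid Parental Leave — service 394 days ≥ 1 year (≈365 days) ✓; 22 hrs/wk ≥ 20 ✓; site Reno ✗ (not Newark, Leeds, or Cork) → not eligible.
Health Insurance — status part-time ✓ (not excluded); service 394 days ≥ 6 weeks (≈42 days) ✓; grade G1 < G2 ✗ → not eligible.

Parking Benefit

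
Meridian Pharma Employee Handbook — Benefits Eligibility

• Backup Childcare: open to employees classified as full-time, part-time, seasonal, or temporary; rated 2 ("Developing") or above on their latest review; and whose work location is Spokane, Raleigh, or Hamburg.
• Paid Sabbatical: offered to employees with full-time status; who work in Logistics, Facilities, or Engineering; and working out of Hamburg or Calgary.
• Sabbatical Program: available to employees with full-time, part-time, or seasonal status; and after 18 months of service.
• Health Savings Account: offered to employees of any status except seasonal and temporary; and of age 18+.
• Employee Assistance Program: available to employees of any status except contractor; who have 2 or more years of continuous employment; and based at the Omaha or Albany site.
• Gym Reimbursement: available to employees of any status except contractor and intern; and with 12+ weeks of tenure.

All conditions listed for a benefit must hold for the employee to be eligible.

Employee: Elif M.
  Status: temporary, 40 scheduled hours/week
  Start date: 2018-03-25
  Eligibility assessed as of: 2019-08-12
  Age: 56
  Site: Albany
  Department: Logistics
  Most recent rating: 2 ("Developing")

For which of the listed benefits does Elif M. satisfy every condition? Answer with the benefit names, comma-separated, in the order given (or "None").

Service from 2018-03-25 to 2019-08-12: 505 days.
Backup Childcare — status temporary ✓; rating 2 ≥ 2 ✓; site Albany ✗ (not Spokane, Raleigh, or Hamburg) → not eligible.
Paid Sabbatical — status temporary ✗ (requires full-time) → not eligible.
Sabbatical Program — status temporary ✗ (requires full-time, part-time, or seasonal) → not eligible.
Health Savings Account — status temporary ✗ (excluded) → not eligible.
Employee Assistance Program — status temporary ✓ (not excluded); service 505 days < 2 years (≈730 days) ✗ → not eligible.
Gym Reimbursement — status temporary ✓ (not excluded); service 505 days ≥ 12 weeks (≈84 days) ✓ → eligible.

Gym Reimbursement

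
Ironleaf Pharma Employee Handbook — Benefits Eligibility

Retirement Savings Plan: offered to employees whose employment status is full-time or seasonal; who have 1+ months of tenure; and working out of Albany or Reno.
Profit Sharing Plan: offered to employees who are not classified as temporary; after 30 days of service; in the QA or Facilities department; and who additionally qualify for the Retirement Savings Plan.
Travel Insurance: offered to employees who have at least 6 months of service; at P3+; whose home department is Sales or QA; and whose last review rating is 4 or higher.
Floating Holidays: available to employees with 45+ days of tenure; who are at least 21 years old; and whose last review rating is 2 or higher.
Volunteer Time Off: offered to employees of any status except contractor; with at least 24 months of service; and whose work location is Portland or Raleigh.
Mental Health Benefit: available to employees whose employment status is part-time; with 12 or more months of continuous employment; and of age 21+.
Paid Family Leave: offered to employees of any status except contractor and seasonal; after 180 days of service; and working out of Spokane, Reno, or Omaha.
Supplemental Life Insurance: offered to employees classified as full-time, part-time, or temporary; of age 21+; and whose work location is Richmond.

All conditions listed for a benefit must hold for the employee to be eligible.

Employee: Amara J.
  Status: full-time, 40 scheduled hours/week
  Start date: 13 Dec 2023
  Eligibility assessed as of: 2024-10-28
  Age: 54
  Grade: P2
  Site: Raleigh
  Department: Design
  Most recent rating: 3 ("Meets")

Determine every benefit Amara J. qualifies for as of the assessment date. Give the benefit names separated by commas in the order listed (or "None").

Service from 13 Dec 2023 to 2024-10-28: 320 days.
Retirement Savings Plan — status full-time ✓; service 320 days ≥ 1 month (≈30 days) ✓; site Raleigh ✗ (not Albany or Reno) → not eligible.
Profit Sharing Plan — status full-time ✓ (not excluded); service 320 days ≥ 30 days ✓; dept Design ✗ → not eligible.
Travel Insurance — service 320 days ≥ 6 months (≈180 days) ✓; grade P2 < P3 ✗ → not eligible.
Floating Holidays — service 320 days ≥ 45 days ✓; age 54 ≥ 21 ✓; rating 3 ≥ 2 ✓ → eligible.
Volunteer Time Off — status full-time ✓ (not excluded); service 320 days < 24 months (≈720 days) ✗ → not eligible.
Mental Health Benefit — status full-time ✗ (requires part-time) → not eligible.
Paid Family Leave — status full-time ✓ (not excluded); service 320 days ≥ 180 days ✓; site Raleigh ✗ (not Spokane, Reno, or Omaha) → not eligible.
Supplemental Life Insurance — status full-time ✓; age 54 ≥ 21 ✓; site Raleigh ✗ (not Richmond) → not eligible.

Floating Holidays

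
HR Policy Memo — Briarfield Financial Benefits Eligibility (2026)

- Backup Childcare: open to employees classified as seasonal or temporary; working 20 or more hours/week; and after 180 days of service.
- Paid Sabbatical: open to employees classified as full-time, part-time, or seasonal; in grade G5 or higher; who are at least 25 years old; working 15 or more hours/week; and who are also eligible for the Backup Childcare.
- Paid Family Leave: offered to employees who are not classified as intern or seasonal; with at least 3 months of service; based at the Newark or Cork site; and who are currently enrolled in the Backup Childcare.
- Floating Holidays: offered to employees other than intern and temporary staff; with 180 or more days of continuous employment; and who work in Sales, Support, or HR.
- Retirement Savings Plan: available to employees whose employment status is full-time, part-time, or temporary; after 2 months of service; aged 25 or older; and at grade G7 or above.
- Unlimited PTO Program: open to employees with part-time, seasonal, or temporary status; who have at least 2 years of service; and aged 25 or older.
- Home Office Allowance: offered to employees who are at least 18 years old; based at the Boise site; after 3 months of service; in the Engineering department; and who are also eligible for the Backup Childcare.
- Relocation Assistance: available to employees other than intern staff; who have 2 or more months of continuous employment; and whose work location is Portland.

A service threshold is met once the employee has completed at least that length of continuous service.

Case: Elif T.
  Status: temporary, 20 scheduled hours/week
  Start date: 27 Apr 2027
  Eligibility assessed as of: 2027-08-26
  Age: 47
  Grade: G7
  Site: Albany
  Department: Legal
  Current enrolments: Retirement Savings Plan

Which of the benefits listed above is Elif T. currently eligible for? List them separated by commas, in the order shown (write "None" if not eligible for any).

Service from 27 Apr 2027 to 2027-08-26: 121 days.
Backup Childcare — status temporary ✓; 20 hrs/wk ≥ 20 ✓; service 121 days < 180 days ✗ → not eligible.
Paid Sabbatical — status temporary ✗ (requires full-time, part-time, or seasonal) → not eligible.
Paid Family Leave — status temporary ✓ (not excluded); service 121 days ≥ 3 months (≈90 days) ✓; site Albany ✗ (not Newark or Cork) → not eligible.
Floating Holidays — status temporary ✗ (excluded) → not eligible.
Retirement Savings Plan — status temporary ✓; service 121 days ≥ 2 months (≈60 days) ✓; age 47 ≥ 25 ✓; grade G7 ≥ G7 ✓ → eligible.
Unlimited PTO Program — status temporary ✓; service 121 days < 2 years (≈730 days) ✗ → not eligible.
Home Office Allowance — age 47 ≥ 18 ✓; site Albany ✗ (not Boise) → not eligible.
Relocation Assistance — status temporary ✓ (not excluded); service 121 days ≥ 2 months (≈60 days) ✓; site Albany ✗ (not Portland) → not eligible.

Retirement Savings Plan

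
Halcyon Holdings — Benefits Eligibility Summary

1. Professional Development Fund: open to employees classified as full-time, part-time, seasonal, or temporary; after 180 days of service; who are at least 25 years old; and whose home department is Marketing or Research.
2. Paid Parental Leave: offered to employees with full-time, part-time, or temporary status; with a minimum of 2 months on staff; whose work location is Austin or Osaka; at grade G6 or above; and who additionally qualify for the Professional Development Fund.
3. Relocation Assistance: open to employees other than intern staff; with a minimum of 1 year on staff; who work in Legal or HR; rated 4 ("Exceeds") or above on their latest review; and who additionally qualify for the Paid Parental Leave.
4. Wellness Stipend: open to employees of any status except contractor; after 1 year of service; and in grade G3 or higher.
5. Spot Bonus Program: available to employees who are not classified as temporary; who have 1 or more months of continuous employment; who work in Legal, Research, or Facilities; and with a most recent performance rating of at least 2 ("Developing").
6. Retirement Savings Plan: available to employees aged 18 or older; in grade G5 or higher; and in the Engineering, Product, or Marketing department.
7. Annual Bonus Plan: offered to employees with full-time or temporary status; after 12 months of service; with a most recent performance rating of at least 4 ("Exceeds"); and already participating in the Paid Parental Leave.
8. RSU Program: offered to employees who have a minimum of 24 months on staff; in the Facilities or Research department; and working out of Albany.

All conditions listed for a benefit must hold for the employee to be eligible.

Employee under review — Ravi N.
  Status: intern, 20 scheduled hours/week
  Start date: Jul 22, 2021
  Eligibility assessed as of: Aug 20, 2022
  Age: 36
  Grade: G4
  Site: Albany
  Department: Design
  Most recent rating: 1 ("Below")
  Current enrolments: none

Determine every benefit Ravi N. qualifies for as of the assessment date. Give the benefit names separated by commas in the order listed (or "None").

Service from Jul 22, 2021 to Aug 20, 2022: 394 days.
Professional Development Fund — status intern ✗ (requires full-time, part-time, seasonal, or temporary) → not eligible.
Paid Parental Leave — status intern ✗ (requires full-time, part-time, or temporary) → not eligible.
Relocation Assistance — status intern ✗ (excluded) → not eligible.
Wellness Stipend — status intern ✓ (not excluded); service 394 days ≥ 1 year (≈365 days) ✓; grade G4 ≥ G3 ✓ → eligible.
Spot Bonus Program — status intern ✓ (not excluded); service 394 days ≥ 1 month (≈30 days) ✓; dept Design ✗ → not eligible.
Retirement Savings Plan — age 36 ≥ 18 ✓; grade G4 < G5 ✗ → not eligible.
Annual Bonus Plan — status intern ✗ (requires full-time or temporary) → not eligible.
RSU Program — service 394 days < 24 months (≈720 days) ✗ → not eligible.

Wellness Stipend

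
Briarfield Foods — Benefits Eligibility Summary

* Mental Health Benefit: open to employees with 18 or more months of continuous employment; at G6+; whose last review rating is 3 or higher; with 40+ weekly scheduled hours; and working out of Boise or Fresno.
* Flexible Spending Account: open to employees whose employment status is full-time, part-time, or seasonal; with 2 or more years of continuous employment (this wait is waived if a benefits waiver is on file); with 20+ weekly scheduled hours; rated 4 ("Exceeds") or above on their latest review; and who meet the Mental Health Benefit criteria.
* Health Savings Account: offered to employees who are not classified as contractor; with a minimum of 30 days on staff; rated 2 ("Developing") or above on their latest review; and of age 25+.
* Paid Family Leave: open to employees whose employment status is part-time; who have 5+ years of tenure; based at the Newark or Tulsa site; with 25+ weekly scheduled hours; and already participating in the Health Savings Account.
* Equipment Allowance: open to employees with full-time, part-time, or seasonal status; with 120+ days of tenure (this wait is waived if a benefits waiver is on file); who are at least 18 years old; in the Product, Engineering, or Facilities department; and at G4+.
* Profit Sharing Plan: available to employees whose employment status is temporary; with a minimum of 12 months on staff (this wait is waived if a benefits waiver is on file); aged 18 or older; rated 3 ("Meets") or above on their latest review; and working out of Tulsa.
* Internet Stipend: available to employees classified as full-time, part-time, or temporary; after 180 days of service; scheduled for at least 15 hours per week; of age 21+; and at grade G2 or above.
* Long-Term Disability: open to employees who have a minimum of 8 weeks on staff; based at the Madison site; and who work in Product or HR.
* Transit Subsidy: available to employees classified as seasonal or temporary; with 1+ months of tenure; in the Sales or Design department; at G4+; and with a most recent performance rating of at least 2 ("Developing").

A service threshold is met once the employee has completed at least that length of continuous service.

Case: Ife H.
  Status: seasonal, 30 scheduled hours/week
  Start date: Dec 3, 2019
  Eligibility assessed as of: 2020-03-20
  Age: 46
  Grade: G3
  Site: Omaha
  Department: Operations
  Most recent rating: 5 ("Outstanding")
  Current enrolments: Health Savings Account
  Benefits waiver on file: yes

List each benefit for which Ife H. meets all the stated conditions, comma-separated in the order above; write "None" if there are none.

Service from Dec 3, 2019 to 2020-03-20: 108 days.
Mental Health Benefit — service 108 days < 18 months (≈540 days) ✗ → not eligible.
Flexible Spending Account — status seasonal ✓; benefits waiver on file ✓; 30 hrs/wk ≥ 20 ✓; rating 5 ≥ 4 ✓; not eligible for Mental Health Benefit ✗ → not eligible.
Health Savings Account — status seasonal ✓ (not excluded); service 108 days ≥ 30 days ✓; rating 5 ≥ 2 ✓; age 46 ≥ 25 ✓ → eligible.
Paid Family Leave — status seasonal ✗ (requires part-time) → not eligible.
Equipment Allowance — status seasonal ✓; benefits waiver on file ✓; age 46 ≥ 18 ✓; dept Operations ✗ → not eligible.
Profit Sharing Plan — status seasonal ✗ (requires temporary) → not eligible.
Internet Stipend — status seasonal ✗ (requires full-time, part-time, or temporary) → not eligible.
Long-Term Disability — service 108 days ≥ 8 weeks (≈56 days) ✓; site Omaha ✗ (not Madison) → not eligible.
Transit Subsidy — status seasonal ✓; service 108 days ≥ 1 month (≈30 days) ✓; dept Operations ✗ → not eligible.

Health Savings Account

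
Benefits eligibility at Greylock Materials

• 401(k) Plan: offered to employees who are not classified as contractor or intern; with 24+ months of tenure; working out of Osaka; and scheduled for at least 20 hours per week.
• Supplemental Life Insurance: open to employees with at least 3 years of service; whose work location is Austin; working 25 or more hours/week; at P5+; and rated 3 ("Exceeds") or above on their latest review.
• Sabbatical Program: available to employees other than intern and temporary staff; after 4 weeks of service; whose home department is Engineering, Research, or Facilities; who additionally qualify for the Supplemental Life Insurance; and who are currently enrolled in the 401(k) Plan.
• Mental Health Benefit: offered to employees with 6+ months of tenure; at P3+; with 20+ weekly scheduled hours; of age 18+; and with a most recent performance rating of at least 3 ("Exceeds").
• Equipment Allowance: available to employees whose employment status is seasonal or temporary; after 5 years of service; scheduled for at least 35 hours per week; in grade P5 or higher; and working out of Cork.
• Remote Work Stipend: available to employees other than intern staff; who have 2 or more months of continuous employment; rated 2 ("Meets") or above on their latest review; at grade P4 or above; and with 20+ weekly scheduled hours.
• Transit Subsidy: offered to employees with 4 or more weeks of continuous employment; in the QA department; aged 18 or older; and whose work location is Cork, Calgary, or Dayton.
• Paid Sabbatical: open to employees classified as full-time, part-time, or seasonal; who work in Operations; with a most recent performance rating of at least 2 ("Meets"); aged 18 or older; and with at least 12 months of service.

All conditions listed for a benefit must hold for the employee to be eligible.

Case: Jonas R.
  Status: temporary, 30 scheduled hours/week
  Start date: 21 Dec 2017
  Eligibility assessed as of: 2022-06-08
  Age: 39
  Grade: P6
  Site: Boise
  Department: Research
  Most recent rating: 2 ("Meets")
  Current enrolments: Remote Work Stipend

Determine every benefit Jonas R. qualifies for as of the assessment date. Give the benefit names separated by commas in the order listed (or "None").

Remote Work Stipend

Service from 21 Dec 2017 to 2022-06-08: 1630 days.
401(k) Plan — status temporary ✓ (not excluded); service 1630 days ≥ 24 months (≈720 days) ✓; site Boise ✗ (not Osaka) → not eligible.
Supplemental Life Insurance — service 1630 days ≥ 3 years (≈1095 days) ✓; site Boise ✗ (not Austin) → not eligible.
Sabbatical Program — status temporary ✗ (excluded) → not eligible.
Mental Health Benefit — service 1630 days ≥ 6 months (≈180 days) ✓; grade P6 ≥ P3 ✓; 30 hrs/wk ≥ 20 ✓; age 39 ≥ 18 ✓; rating 2 < 3 ✗ → not eligible.
Equipment Allowance — status temporary ✓; service 1630 days < 5 years (≈1825 days) ✗ → not eligible.
Remote Work Stipend — status temporary ✓ (not excluded); service 1630 days ≥ 2 months (≈60 days) ✓; rating 2 ≥ 2 ✓; grade P6 ≥ P4 ✓; 30 hrs/wk ≥ 20 ✓ → eligible.
Transit Subsidy — service 1630 days ≥ 4 weeks (≈28 days) ✓; dept Research ✗ → not eligible.
Paid Sabbatical — status temporary ✗ (requires full-time, part-time, or seasonal) → not eligible.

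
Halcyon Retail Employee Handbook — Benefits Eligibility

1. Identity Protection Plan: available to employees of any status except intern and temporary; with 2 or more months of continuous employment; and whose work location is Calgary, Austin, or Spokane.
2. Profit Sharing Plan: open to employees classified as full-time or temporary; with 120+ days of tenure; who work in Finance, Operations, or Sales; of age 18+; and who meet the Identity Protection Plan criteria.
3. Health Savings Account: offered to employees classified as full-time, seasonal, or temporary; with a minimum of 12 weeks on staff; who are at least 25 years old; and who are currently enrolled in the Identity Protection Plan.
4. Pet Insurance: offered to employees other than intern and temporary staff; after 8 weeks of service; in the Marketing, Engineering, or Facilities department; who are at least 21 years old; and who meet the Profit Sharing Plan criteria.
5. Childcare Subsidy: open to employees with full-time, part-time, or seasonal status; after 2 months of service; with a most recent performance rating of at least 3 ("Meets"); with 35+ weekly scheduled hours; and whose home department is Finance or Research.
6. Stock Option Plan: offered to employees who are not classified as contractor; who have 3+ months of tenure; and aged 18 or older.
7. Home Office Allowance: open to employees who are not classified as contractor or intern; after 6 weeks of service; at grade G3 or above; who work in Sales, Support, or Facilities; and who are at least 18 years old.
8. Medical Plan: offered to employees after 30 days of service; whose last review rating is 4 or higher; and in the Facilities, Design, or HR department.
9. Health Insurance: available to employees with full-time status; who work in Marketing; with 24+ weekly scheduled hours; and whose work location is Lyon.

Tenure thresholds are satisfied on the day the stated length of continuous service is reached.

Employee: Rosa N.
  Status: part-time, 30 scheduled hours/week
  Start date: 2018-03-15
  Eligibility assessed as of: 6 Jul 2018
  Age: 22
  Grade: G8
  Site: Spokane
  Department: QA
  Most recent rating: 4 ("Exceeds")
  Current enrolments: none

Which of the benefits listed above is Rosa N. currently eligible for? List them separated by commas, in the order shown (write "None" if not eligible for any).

Identity Protection Plan, Stock Option Plan

Service from 2018-03-15 to 6 Jul 2018: 113 days.
Identity Protection Plan — status part-time ✓ (not excluded); service 113 days ≥ 2 months (≈60 days) ✓; site Spokane ✓ → eligible.
Profit Sharing Plan — status part-time ✗ (requires full-time or temporary) → not eligible.
Health Savings Account — status part-time ✗ (requires full-time, seasonal, or temporary) → not eligible.
Pet Insurance — status part-time ✓ (not excluded); service 113 days ≥ 8 weeks (≈56 days) ✓; dept QA ✗ → not eligible.
Childcare Subsidy — status part-time ✓; service 113 days ≥ 2 months (≈60 days) ✓; rating 4 ≥ 3 ✓; 30 hrs/wk < 35 ✗ → not eligible.
Stock Option Plan — status part-time ✓ (not excluded); service 113 days ≥ 3 months (≈90 days) ✓; age 22 ≥ 18 ✓ → eligible.
Home Office Allowance — status part-time ✓ (not excluded); service 113 days ≥ 6 weeks (≈42 days) ✓; grade G8 ≥ G3 ✓; dept QA ✗ → not eligible.
Medical Plan — service 113 days ≥ 30 days ✓; rating 4 ≥ 4 ✓; dept QA ✗ → not eligible.
Health Insurance — status part-time ✗ (requires full-time) → not eligible.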